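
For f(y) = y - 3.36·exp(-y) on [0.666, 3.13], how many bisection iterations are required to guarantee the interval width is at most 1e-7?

25

Initial width b − a = 3.13 − 0.666 = 2.464000.
After n steps the width is (b−a)/2^n; need (b−a)/2^n ≤ 1e-7.
So n ≥ log₂(2.464000/1e-7) = log₂(24640000.0000) ≈ 24.5545.
Hence n = 25.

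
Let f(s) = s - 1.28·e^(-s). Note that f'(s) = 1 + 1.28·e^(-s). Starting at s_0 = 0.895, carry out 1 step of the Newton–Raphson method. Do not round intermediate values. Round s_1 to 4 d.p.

s_0 = 0.895000: f = 0.371982, f' = 1.523018 → s_1 = 0.895000 - (0.371982)/(1.523018) = 0.650760

0.6508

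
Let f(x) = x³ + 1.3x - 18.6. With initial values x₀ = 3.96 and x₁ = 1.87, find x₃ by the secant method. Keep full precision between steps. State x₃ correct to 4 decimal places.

f(x_0) = 48.647136, f(x_1) = -9.629797
x_2 = 1.870000 - (-9.629797)·(1.870000 - 3.960000)/(-9.629797 - (48.647136)) = 2.215356; f(x_2) = -4.847512
x_3 = 2.215356 - (-4.847512)·(2.215356 - 1.870000)/(-4.847512 - (-9.629797)) = 2.565422; f(x_3) = 1.619090

2.5654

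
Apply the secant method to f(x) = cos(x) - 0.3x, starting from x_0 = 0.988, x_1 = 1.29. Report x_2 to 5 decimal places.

Secant update: x_(k+1) = x_k − f(x_k)·(x_k − x_(k-1))/(f(x_k) − f(x_(k-1))).
f(x_0) = 0.253961, f(x_1) = -0.109879
x_2 = 1.290000 - (-0.109879)·(1.290000 - 0.988000)/(-0.109879 - (0.253961)) = 1.198796; f(x_2) = 0.003840

1.19880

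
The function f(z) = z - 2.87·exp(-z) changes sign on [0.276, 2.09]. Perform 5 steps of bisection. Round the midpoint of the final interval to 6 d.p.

f(0.276000) = -1.901793, f(2.090000) = 1.735018 (opposite signs)
step 1: m = 1.183000, f(m) = 0.303752 > 0 → root in [0.276000, 1.183000]
step 2: m = 0.729500, f(m) = -0.654271 < 0 → root in [0.729500, 1.183000]
step 3: m = 0.956250, f(m) = -0.146781 < 0 → root in [0.956250, 1.183000]
step 4: m = 1.069625, f(m) = 0.084821 > 0 → root in [0.956250, 1.069625]
step 5: m = 1.012937, f(m) = -0.029305 < 0 → root in [1.012937, 1.069625]
Midpoint of [1.012937, 1.069625] = 1.041281

1.041281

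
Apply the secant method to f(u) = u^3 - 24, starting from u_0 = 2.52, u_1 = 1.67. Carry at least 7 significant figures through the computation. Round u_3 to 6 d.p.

2.761146

f(u_0) = -7.996992, f(u_1) = -19.342537
u_2 = 1.670000 - (-19.342537)·(1.670000 - 2.520000)/(-19.342537 - (-7.996992)) = 3.119129; f(u_2) = 6.345894
u_3 = 3.119129 - (6.345894)·(3.119129 - 1.670000)/(6.345894 - (-19.342537)) = 2.761146; f(u_3) = -2.949225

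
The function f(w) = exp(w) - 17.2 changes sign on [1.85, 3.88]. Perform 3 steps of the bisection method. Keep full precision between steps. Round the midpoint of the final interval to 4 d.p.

2.7381

f(1.850000) = -10.840180, f(3.880000) = 31.224215 (opposite signs)
step 1: m = 2.865000, f(m) = 0.349053 > 0 → root in [1.850000, 2.865000]
step 2: m = 2.357500, f(m) = -6.635493 < 0 → root in [2.357500, 2.865000]
step 3: m = 2.611250, f(m) = -3.583940 < 0 → root in [2.611250, 2.865000]
Midpoint of [2.611250, 2.865000] = 2.738125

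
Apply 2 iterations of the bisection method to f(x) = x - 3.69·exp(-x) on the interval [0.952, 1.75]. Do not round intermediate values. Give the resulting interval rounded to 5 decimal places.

f(0.952000) = -0.472223, f(1.750000) = 1.108774 (opposite signs)
step 1: m = 1.351000, f(m) = 0.395360 > 0 → root in [0.952000, 1.351000]
step 2: m = 1.151500, f(m) = -0.015138 < 0 → root in [1.151500, 1.351000]

[1.15150, 1.35100]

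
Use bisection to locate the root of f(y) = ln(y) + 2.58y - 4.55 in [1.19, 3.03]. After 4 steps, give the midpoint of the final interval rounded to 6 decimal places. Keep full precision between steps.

f(1.190000) = -1.305847, f(3.030000) = 4.375963 (opposite signs)
step 1: m = 2.110000, f(m) = 1.640488 > 0 → root in [1.190000, 2.110000]
step 2: m = 1.650000, f(m) = 0.207775 > 0 → root in [1.190000, 1.650000]
step 3: m = 1.420000, f(m) = -0.535743 < 0 → root in [1.420000, 1.650000]
step 4: m = 1.535000, f(m) = -0.161170 < 0 → root in [1.535000, 1.650000]
Midpoint of [1.535000, 1.650000] = 1.592500

1.592500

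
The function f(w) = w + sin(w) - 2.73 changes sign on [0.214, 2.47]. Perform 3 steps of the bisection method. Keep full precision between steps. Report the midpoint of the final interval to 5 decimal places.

f(0.214000) = -2.303630, f(2.470000) = 0.362234 (opposite signs)
step 1: m = 1.342000, f(m) = -0.414060 < 0 → root in [1.342000, 2.470000]
step 2: m = 1.906000, f(m) = 0.120343 > 0 → root in [1.342000, 1.906000]
step 3: m = 1.624000, f(m) = -0.107415 < 0 → root in [1.624000, 1.906000]
Midpoint of [1.624000, 1.906000] = 1.765000

1.76500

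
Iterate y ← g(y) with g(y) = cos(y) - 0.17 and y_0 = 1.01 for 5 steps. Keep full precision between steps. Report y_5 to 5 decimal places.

0.60638

y_1 = g(1.010000) = 0.361861
y_2 = g(0.361861) = 0.765240
y_3 = g(0.765240) = 0.551216
y_4 = g(0.551216) = 0.681888
y_5 = g(0.681888) = 0.606384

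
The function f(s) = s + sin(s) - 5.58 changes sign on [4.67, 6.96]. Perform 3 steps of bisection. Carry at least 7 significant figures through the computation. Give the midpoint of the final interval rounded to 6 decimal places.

5.958125

f(4.670000) = -1.909102, f(6.960000) = 2.006313 (opposite signs)
step 1: m = 5.815000, f(m) = -0.216268 < 0 → root in [5.815000, 6.960000]
step 2: m = 6.387500, f(m) = 0.911626 > 0 → root in [5.815000, 6.387500]
step 3: m = 6.101250, f(m) = 0.340317 > 0 → root in [5.815000, 6.101250]
Midpoint of [5.815000, 6.101250] = 5.958125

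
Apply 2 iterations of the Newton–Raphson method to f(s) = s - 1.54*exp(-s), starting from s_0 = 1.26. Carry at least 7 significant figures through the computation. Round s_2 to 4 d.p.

0.7364

f'(s) = 1 + 1.54*exp(-s)
s_0 = 1.260000: f = 0.823173, f' = 1.436827 → s_1 = 1.260000 - (0.823173)/(1.436827) = 0.687090
s_1 = 0.687090: f = -0.087588, f' = 1.774678 → s_2 = 0.687090 - (-0.087588)/(1.774678) = 0.736444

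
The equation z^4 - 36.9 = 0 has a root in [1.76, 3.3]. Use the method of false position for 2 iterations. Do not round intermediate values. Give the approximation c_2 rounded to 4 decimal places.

False-position update: c = (a·f(b) − b·f(a))/(f(b) − f(a)); replace the endpoint whose sign matches f(c).
f(1.760000) = -27.304874, f(3.300000) = 81.692100
step 1: c = 2.145786, f(c) = -15.699523 < 0 → new bracket [2.145786, 3.300000]
step 2: c = 2.331845, f(c) = -7.333571 < 0 → new bracket [2.331845, 3.300000]

2.3318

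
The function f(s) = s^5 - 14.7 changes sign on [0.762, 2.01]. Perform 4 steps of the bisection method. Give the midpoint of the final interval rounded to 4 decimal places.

1.7370

f(0.762000) = -14.443094, f(2.010000) = 18.108040 (opposite signs)
step 1: m = 1.386000, f(m) = -9.585347 < 0 → root in [1.386000, 2.010000]
step 2: m = 1.698000, f(m) = -0.584755 < 0 → root in [1.698000, 2.010000]
step 3: m = 1.854000, f(m) = 7.205272 > 0 → root in [1.698000, 1.854000]
step 4: m = 1.776000, f(m) = 2.969115 > 0 → root in [1.698000, 1.776000]
Midpoint of [1.698000, 1.776000] = 1.737000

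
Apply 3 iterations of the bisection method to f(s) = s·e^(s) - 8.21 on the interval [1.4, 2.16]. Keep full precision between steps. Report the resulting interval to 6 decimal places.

[1.590000, 1.685000]

f(1.400000) = -2.532720, f(2.160000) = 10.519657 (opposite signs)
step 1: m = 1.780000, f(m) = 2.345144 > 0 → root in [1.400000, 1.780000]
step 2: m = 1.590000, f(m) = -0.413039 < 0 → root in [1.590000, 1.780000]
step 3: m = 1.685000, f(m) = 0.876280 > 0 → root in [1.590000, 1.685000]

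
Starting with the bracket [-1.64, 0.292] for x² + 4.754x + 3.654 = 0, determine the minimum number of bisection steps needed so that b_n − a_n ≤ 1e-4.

15

Initial width b − a = 0.292 − -1.64 = 1.932000.
After n steps the width is (b−a)/2^n; need (b−a)/2^n ≤ 1e-4.
So n ≥ log₂(1.932000/1e-4) = log₂(19320.0000) ≈ 14.2378.
Hence n = 15.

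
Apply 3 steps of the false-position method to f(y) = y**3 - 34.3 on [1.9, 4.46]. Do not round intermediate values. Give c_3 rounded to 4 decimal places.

3.2018

False-position update: c = (a·f(b) − b·f(a))/(f(b) − f(a)); replace the endpoint whose sign matches f(c).
f(1.900000) = -27.441000, f(4.460000) = 54.416536
step 1: c = 2.758186, f(c) = -13.316860 < 0 → new bracket [2.758186, 4.460000]
step 2: c = 3.092774, f(c) = -4.716833 < 0 → new bracket [3.092774, 4.460000]
step 3: c = 3.201832, f(c) = -1.475676 < 0 → new bracket [3.201832, 4.460000]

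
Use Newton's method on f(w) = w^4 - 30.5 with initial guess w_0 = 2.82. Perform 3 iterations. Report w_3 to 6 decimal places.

f'(w) = 4w^3
w_0 = 2.820000: f = 32.740666, f' = 89.703072 → w_1 = 2.820000 - (32.740666)/(89.703072) = 2.455011
w_1 = 2.455011: f = 5.825661, f' = 59.186156 → w_2 = 2.455011 - (5.825661)/(59.186156) = 2.356581
w_2 = 2.356581: f = 0.341084, f' = 52.348859 → w_3 = 2.356581 - (0.341084)/(52.348859) = 2.350066

2.350066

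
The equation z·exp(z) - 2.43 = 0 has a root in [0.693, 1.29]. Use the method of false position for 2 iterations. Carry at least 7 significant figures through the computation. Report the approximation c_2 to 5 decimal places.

0.92976

f(0.693000) = -1.044204, f(1.290000) = 2.256295
step 1: c = 0.881877, f(c) = -0.299886 < 0 → new bracket [0.881877, 1.290000]
step 2: c = 0.929758, f(c) = -0.074092 < 0 → new bracket [0.929758, 1.290000]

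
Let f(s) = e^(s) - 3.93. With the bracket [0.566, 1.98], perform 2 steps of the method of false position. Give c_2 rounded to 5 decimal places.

f(0.566000) = -2.168792, f(1.980000) = 3.312743
step 1: c = 1.125455, f(c) = -0.848382 < 0 → new bracket [1.125455, 1.980000]
step 2: c = 1.299682, f(c) = -0.261870 < 0 → new bracket [1.299682, 1.980000]

1.29968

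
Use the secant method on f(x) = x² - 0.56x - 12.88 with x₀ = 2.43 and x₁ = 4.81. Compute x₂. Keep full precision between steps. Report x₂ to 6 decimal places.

3.677889

f(x_0) = -8.335900, f(x_1) = 7.562500
x_2 = 4.810000 - (7.562500)·(4.810000 - 2.430000)/(7.562500 - (-8.335900)) = 3.677889; f(x_2) = -1.412749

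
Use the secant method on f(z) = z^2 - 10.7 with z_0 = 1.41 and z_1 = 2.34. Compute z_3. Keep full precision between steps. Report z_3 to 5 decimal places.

3.20024

f(z_0) = -8.711900, f(z_1) = -5.224400
z_2 = 2.340000 - (-5.224400)·(2.340000 - 1.410000)/(-5.224400 - (-8.711900)) = 3.733173; f(z_2) = 3.236583
z_3 = 3.733173 - (3.236583)·(3.733173 - 2.340000)/(3.236583 - (-5.224400)) = 3.200242; f(z_3) = -0.458450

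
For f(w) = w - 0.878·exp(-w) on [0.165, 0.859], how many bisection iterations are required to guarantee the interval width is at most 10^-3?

10

Initial width b − a = 0.859 − 0.165 = 0.694000.
After n steps the width is (b−a)/2^n; need (b−a)/2^n ≤ 10^-3.
So n ≥ log₂(0.694000/10^-3) = log₂(694.0000) ≈ 9.4388.
Hence n = 10.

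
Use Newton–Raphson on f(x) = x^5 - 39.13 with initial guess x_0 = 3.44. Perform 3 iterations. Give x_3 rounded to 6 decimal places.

2.144898

f'(x) = 5x^4
x_0 = 3.440000: f = 442.587266, f' = 700.170445 → x_1 = 3.440000 - (442.587266)/(700.170445) = 2.807886
x_1 = 2.807886: f = 135.411081, f' = 310.805097 → x_2 = 2.807886 - (135.411081)/(310.805097) = 2.372208
x_2 = 2.372208: f = 35.991419, f' = 158.336497 → x_3 = 2.372208 - (35.991419)/(158.336497) = 2.144898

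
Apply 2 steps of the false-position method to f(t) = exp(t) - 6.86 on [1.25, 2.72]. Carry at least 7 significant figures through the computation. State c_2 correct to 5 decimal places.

1.83606

False-position update: c = (a·f(b) − b·f(a))/(f(b) − f(a)); replace the endpoint whose sign matches f(c).
f(1.250000) = -3.369657, f(2.720000) = 8.320322
step 1: c = 1.673730, f(c) = -1.527980 < 0 → new bracket [1.673730, 2.720000]
step 2: c = 1.836061, f(c) = -0.588218 < 0 → new bracket [1.836061, 2.720000]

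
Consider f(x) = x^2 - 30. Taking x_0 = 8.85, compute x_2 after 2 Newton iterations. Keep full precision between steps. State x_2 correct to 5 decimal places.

f'(x) = 2x
x_0 = 8.850000: f = 48.322500, f' = 17.700000 → x_1 = 8.850000 - (48.322500)/(17.700000) = 6.119915
x_1 = 6.119915: f = 7.453363, f' = 12.239831 → x_2 = 6.119915 - (7.453363)/(12.239831) = 5.510972

5.51097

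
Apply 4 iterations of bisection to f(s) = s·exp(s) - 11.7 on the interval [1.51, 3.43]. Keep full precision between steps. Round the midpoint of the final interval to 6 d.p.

f(1.510000) = -4.864637, f(3.430000) = 94.206885 (opposite signs)
step 1: m = 2.470000, f(m) = 17.501444 > 0 → root in [1.510000, 2.470000]
step 2: m = 1.990000, f(m) = 2.857912 > 0 → root in [1.510000, 1.990000]
step 3: m = 1.750000, f(m) = -1.629445 < 0 → root in [1.750000, 1.990000]
step 4: m = 1.870000, f(m) = 0.433114 > 0 → root in [1.750000, 1.870000]
Midpoint of [1.750000, 1.870000] = 1.810000

1.810000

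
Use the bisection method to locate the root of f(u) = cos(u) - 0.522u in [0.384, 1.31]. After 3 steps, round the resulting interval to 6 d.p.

f(0.384000) = 0.726726, f(1.310000) = -0.425970 (opposite signs)
step 1: m = 0.847000, f(m) = 0.220100 > 0 → root in [0.847000, 1.310000]
step 2: m = 1.078500, f(m) = -0.090326 < 0 → root in [0.847000, 1.078500]
step 3: m = 0.962750, f(m) = 0.068710 > 0 → root in [0.962750, 1.078500]

[0.962750, 1.078500]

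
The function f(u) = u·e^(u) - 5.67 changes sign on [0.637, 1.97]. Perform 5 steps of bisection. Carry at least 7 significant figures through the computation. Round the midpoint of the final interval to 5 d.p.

f(0.637000) = -4.465560, f(1.970000) = 8.456233 (opposite signs)
step 1: m = 1.303500, f(m) = -0.870302 < 0 → root in [1.303500, 1.970000]
step 2: m = 1.636750, f(m) = 2.740346 > 0 → root in [1.303500, 1.636750]
step 3: m = 1.470125, f(m) = 0.724719 > 0 → root in [1.303500, 1.470125]
step 4: m = 1.386813, f(m) = -0.119875 < 0 → root in [1.386813, 1.470125]
step 5: m = 1.428469, f(m) = 0.290008 > 0 → root in [1.386813, 1.428469]
Midpoint of [1.386813, 1.428469] = 1.407641

1.40764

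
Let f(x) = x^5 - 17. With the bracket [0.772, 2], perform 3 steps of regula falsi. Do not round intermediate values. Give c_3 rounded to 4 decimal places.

1.7391

False-position update: c = (a·f(b) − b·f(a))/(f(b) − f(a)); replace the endpoint whose sign matches f(c).
f(0.772000) = -16.725788, f(2.000000) = 15.000000
step 1: c = 1.419400, f(c) = -11.238658 < 0 → new bracket [1.419400, 2.000000]
step 2: c = 1.668085, f(c) = -4.085104 < 0 → new bracket [1.668085, 2.000000]
step 3: c = 1.739130, f(c) = -1.090349 < 0 → new bracket [1.739130, 2.000000]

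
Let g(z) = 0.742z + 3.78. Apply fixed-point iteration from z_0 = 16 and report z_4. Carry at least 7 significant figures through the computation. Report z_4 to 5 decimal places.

15.06002

z_1 = g(16.000000) = 15.652000
z_2 = g(15.652000) = 15.393784
z_3 = g(15.393784) = 15.202188
z_4 = g(15.202188) = 15.060023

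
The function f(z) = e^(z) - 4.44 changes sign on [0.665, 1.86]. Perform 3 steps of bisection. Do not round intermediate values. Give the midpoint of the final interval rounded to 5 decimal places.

f(0.665000) = -2.495509, f(1.860000) = 1.983737 (opposite signs)
step 1: m = 1.262500, f(m) = -0.905754 < 0 → root in [1.262500, 1.860000]
step 2: m = 1.561250, f(m) = 0.324773 > 0 → root in [1.262500, 1.561250]
step 3: m = 1.411875, f(m) = -0.336357 < 0 → root in [1.411875, 1.561250]
Midpoint of [1.411875, 1.561250] = 1.486563

1.48656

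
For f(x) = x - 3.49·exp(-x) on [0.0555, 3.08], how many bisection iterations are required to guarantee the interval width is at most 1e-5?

19

Initial width b − a = 3.08 − 0.0555 = 3.024500.
After n steps the width is (b−a)/2^n; need (b−a)/2^n ≤ 1e-5.
So n ≥ log₂(3.024500/1e-5) = log₂(302450.0000) ≈ 18.2063.
Hence n = 19.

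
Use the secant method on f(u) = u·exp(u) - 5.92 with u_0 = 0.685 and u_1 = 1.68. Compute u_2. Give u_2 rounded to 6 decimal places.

1.277836

Secant update: u_(k+1) = u_k − f(u_k)·(u_k − u_(k-1))/(f(u_k) − f(u_(k-1))).
f(u_0) = -4.561116, f(u_1) = 3.094134
u_2 = 1.680000 - (3.094134)·(1.680000 - 0.685000)/(3.094134 - (-4.561116)) = 1.277836; f(u_2) = -1.334016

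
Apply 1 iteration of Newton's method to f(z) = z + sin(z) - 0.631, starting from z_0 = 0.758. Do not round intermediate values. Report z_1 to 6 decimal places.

f'(z) = 1 + cos(z)
z_0 = 0.758000: f = 0.814470, f' = 1.726212 → z_1 = 0.758000 - (0.814470)/(1.726212) = 0.286175

0.286175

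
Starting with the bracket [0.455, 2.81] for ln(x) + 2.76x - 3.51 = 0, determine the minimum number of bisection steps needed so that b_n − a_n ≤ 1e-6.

Initial width b − a = 2.81 − 0.455 = 2.355000.
After n steps the width is (b−a)/2^n; need (b−a)/2^n ≤ 1e-6.
So n ≥ log₂(2.355000/1e-6) = log₂(2355000.0000) ≈ 21.1673.
Hence n = 22.

22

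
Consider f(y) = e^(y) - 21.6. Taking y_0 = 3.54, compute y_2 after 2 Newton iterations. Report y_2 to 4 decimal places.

3.0770

f'(y) = e^(y)
y_0 = 3.540000: f = 12.866919, f' = 34.466919 → y_1 = 3.540000 - (12.866919)/(34.466919) = 3.166688
y_1 = 3.166688: f = 2.128761, f' = 23.728761 → y_2 = 3.166688 - (2.128761)/(23.728761) = 3.076976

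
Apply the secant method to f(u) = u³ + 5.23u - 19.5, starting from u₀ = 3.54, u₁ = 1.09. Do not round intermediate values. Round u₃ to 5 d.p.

2.23849

f(u_0) = 43.376064, f(u_1) = -12.504271
u_2 = 1.090000 - (-12.504271)·(1.090000 - 3.540000)/(-12.504271 - (43.376064)) = 1.638233; f(u_2) = -6.535335
u_3 = 1.638233 - (-6.535335)·(1.638233 - 1.090000)/(-6.535335 - (-12.504271)) = 2.238489; f(u_3) = 3.423995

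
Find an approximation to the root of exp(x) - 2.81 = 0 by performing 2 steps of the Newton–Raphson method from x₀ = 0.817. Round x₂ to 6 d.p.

f'(x) = exp(x)
x_0 = 0.817000: f = -0.546301, f' = 2.263699 → x_1 = 0.817000 - (-0.546301)/(2.263699) = 1.058331
x_1 = 1.058331: f = 0.071559, f' = 2.881559 → x_2 = 1.058331 - (0.071559)/(2.881559) = 1.033498

1.033498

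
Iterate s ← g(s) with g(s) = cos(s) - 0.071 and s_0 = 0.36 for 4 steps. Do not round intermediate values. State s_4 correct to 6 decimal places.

0.649197

s_1 = g(0.360000) = 0.864897
s_2 = g(0.864897) = 0.577719
s_3 = g(0.577719) = 0.766711
s_4 = g(0.766711) = 0.649197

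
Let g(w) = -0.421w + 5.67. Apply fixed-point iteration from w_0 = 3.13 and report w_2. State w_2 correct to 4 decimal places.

3.8377

w_1 = g(3.130000) = 4.352270
w_2 = g(4.352270) = 3.837694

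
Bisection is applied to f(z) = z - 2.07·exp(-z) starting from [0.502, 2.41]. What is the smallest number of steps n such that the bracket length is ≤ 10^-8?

Initial width b − a = 2.41 − 0.502 = 1.908000.
After n steps the width is (b−a)/2^n; need (b−a)/2^n ≤ 10^-8.
So n ≥ log₂(1.908000/10^-8) = log₂(190800000.0000) ≈ 27.5075.
Hence n = 28.

28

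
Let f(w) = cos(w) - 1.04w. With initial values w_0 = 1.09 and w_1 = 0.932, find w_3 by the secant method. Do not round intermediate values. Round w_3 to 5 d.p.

Secant update: w_(k+1) = w_k − f(w_k)·(w_k − w_(k-1))/(f(w_k) − f(w_(k-1))).
f(w_0) = -0.671115, f(w_1) = -0.373050
w_2 = 0.932000 - (-0.373050)·(0.932000 - 1.090000)/(-0.373050 - (-0.671115)) = 0.734251; f(w_2) = -0.021288
w_3 = 0.734251 - (-0.021288)·(0.734251 - 0.932000)/(-0.021288 - (-0.373050)) = 0.722283; f(w_3) = -0.000877

0.72228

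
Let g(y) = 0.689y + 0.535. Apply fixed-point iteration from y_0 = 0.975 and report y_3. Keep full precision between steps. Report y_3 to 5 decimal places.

y_1 = g(0.975000) = 1.206775
y_2 = g(1.206775) = 1.366468
y_3 = g(1.366468) = 1.476496

1.47650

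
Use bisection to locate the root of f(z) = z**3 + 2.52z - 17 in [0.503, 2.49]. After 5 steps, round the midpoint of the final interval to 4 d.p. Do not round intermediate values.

f(0.503000) = -15.605176, f(2.490000) = 4.713049 (opposite signs)
step 1: m = 1.496500, f(m) = -9.877390 < 0 → root in [1.496500, 2.490000]
step 2: m = 1.993250, f(m) = -4.057737 < 0 → root in [1.993250, 2.490000]
step 3: m = 2.241625, f(m) = -0.087202 < 0 → root in [2.241625, 2.490000]
step 4: m = 2.365813, f(m) = 2.203463 > 0 → root in [2.241625, 2.365813]
step 5: m = 2.303719, f(m) = 1.031483 > 0 → root in [2.241625, 2.303719]
Midpoint of [2.241625, 2.303719] = 2.272672

2.2727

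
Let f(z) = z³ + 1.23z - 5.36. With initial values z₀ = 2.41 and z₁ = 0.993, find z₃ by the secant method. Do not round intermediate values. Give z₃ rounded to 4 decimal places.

f(z_0) = 11.601821, f(z_1) = -3.159463
z_2 = 0.993000 - (-3.159463)·(0.993000 - 2.410000)/(-3.159463 - (11.601821)) = 1.296291; f(z_2) = -1.587315
z_3 = 1.296291 - (-1.587315)·(1.296291 - 0.993000)/(-1.587315 - (-3.159463)) = 1.602507; f(z_3) = 0.726370

1.6025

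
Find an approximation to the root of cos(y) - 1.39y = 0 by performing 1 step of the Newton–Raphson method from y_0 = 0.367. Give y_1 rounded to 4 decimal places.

0.6090

Newton update: y ← y − f(y)/f'(y).
f'(y) = -sin(y) - 1.39
y_0 = 0.367000: f = 0.423278, f' = -1.748817 → y_1 = 0.367000 - (0.423278)/(-1.748817) = 0.609037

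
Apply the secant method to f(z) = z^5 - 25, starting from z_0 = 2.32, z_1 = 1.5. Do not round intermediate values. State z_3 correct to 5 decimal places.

2.00034

f(z_0) = 42.210933, f(z_1) = -17.406250
z_2 = 1.500000 - (-17.406250)·(1.500000 - 2.320000)/(-17.406250 - (42.210933)) = 1.739413; f(z_2) = -9.077418
z_3 = 1.739413 - (-9.077418)·(1.739413 - 1.500000)/(-9.077418 - (-17.406250)) = 2.000344; f(z_3) = 7.027535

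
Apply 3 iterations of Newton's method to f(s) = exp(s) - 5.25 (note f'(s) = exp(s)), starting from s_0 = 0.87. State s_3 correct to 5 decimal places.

1.66091

Newton update: s ← s − f(s)/f'(s).
s_0 = 0.870000: f = -2.863089, f' = 2.386911 → s_1 = 0.870000 - (-2.863089)/(2.386911) = 2.069496
s_1 = 2.069496: f = 2.670827, f' = 7.920827 → s_2 = 2.069496 - (2.670827)/(7.920827) = 1.732305
s_2 = 1.732305: f = 0.403672, f' = 5.653672 → s_3 = 1.732305 - (0.403672)/(5.653672) = 1.660905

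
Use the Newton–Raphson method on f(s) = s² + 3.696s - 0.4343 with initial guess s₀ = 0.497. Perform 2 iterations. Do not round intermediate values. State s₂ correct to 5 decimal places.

f'(s) = 2s + 3.696
s_0 = 0.497000: f = 1.649621, f' = 4.690000 → s_1 = 0.497000 - (1.649621)/(4.690000) = 0.145268
s_1 = 0.145268: f = 0.123715, f' = 3.986537 → s_2 = 0.145268 - (0.123715)/(3.986537) = 0.114235

0.11424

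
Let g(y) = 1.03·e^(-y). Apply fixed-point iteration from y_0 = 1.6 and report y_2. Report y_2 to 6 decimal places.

0.836612

y_1 = g(1.600000) = 0.207953
y_2 = g(0.207953) = 0.836612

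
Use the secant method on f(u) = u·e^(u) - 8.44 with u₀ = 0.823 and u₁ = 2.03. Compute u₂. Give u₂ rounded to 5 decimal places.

1.40647

f(u_0) = -6.565764, f(u_1) = 7.016595
u_2 = 2.030000 - (7.016595)·(2.030000 - 0.823000)/(7.016595 - (-6.565764)) = 1.406468; f(u_2) = -2.699477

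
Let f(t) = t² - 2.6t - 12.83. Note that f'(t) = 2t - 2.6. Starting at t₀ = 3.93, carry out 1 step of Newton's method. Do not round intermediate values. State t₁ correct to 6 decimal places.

t_0 = 3.930000: f = -7.603100, f' = 5.260000 → t_1 = 3.930000 - (-7.603100)/(5.260000) = 5.375456

5.375456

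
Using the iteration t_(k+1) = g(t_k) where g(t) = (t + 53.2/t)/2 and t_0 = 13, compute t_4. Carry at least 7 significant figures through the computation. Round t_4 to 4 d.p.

t_1 = g(13.000000) = 8.546154
t_2 = g(8.546154) = 7.385588
t_3 = g(7.385588) = 7.294403
t_4 = g(7.294403) = 7.293833

7.2938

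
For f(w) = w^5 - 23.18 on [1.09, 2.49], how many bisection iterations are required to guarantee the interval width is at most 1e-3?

Initial width b − a = 2.49 − 1.09 = 1.400000.
After n steps the width is (b−a)/2^n; need (b−a)/2^n ≤ 1e-3.
So n ≥ log₂(1.400000/1e-3) = log₂(1400.0000) ≈ 10.4512.
Hence n = 11.

11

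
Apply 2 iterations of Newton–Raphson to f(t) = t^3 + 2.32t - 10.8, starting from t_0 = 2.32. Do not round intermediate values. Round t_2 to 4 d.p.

f'(t) = 3t^2 + 2.32
t_0 = 2.320000: f = 7.069568, f' = 18.467200 → t_1 = 2.320000 - (7.069568)/(18.467200) = 1.937182
t_1 = 1.937182: f = 0.963881, f' = 13.578028 → t_2 = 1.937182 - (0.963881)/(13.578028) = 1.866194

1.8662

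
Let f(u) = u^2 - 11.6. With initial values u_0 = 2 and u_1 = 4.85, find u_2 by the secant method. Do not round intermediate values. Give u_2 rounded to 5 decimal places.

f(u_0) = -7.600000, f(u_1) = 11.922500
u_2 = 4.850000 - (11.922500)·(4.850000 - 2.000000)/(11.922500 - (-7.600000)) = 3.109489; f(u_2) = -1.931078

3.10949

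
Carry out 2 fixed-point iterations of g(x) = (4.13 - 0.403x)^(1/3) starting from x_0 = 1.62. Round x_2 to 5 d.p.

x_1 = g(1.620000) = 1.514982
x_2 = g(1.514982) = 1.521104

1.52110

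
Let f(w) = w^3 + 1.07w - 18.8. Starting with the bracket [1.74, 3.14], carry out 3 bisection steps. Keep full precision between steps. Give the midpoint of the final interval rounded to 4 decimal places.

2.5275

f(1.740000) = -11.670176, f(3.140000) = 15.518944 (opposite signs)
step 1: m = 2.440000, f(m) = -1.662416 < 0 → root in [2.440000, 3.140000]
step 2: m = 2.790000, f(m) = 5.902939 > 0 → root in [2.440000, 2.790000]
step 3: m = 2.615000, f(m) = 1.880008 > 0 → root in [2.440000, 2.615000]
Midpoint of [2.440000, 2.615000] = 2.527500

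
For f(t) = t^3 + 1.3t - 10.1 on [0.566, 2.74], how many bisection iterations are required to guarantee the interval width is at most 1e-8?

Initial width b − a = 2.74 − 0.566 = 2.174000.
After n steps the width is (b−a)/2^n; need (b−a)/2^n ≤ 1e-8.
So n ≥ log₂(2.174000/1e-8) = log₂(217400000.0000) ≈ 27.6958.
Hence n = 28.

28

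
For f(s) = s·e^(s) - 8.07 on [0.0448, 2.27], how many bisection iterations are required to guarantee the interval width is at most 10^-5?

18

Initial width b − a = 2.27 − 0.0448 = 2.225200.
After n steps the width is (b−a)/2^n; need (b−a)/2^n ≤ 10^-5.
So n ≥ log₂(2.225200/10^-5) = log₂(222520.0000) ≈ 17.7636.
Hence n = 18.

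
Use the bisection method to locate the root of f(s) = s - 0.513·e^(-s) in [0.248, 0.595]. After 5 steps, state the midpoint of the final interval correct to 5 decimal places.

0.36186

f(0.248000) = -0.152325, f(0.595000) = 0.312048 (opposite signs)
step 1: m = 0.421500, f(m) = 0.084940 > 0 → root in [0.248000, 0.421500]
step 2: m = 0.334750, f(m) = -0.032310 < 0 → root in [0.334750, 0.421500]
step 3: m = 0.378125, f(m) = 0.026646 > 0 → root in [0.334750, 0.378125]
step 4: m = 0.356437, f(m) = -0.002748 < 0 → root in [0.356437, 0.378125]
step 5: m = 0.367281, f(m) = 0.011970 > 0 → root in [0.356437, 0.367281]
Midpoint of [0.356437, 0.367281] = 0.361859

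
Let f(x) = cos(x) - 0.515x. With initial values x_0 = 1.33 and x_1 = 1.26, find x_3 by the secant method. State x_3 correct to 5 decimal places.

1.01893

f(x_0) = -0.446474, f(x_1) = -0.343083
x_2 = 1.260000 - (-0.343083)·(1.260000 - 1.330000)/(-0.343083 - (-0.446474)) = 1.027718; f(x_2) = -0.012501
x_3 = 1.027718 - (-0.012501)·(1.027718 - 1.260000)/(-0.012501 - (-0.343083)) = 1.018934; f(x_3) = -0.000477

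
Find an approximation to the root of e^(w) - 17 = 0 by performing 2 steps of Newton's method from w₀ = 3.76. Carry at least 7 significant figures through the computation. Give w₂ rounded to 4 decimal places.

2.8801

f'(w) = e^(w)
w_0 = 3.760000: f = 25.948426, f' = 42.948426 → w_1 = 3.760000 - (25.948426)/(42.948426) = 3.155824
w_1 = 3.155824: f = 6.472361, f' = 23.472361 → w_2 = 3.155824 - (6.472361)/(23.472361) = 2.880080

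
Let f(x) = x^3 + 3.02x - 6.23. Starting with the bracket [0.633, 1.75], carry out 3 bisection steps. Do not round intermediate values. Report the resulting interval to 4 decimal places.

[1.1915, 1.3311]

f(0.633000) = -4.064704, f(1.750000) = 4.414375 (opposite signs)
step 1: m = 1.191500, f(m) = -0.940131 < 0 → root in [1.191500, 1.750000]
step 2: m = 1.470750, f(m) = 1.393053 > 0 → root in [1.191500, 1.470750]
step 3: m = 1.331125, f(m) = 0.148610 > 0 → root in [1.191500, 1.331125]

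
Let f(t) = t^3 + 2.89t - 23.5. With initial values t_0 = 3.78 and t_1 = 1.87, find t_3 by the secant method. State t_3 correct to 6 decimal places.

2.597235

Secant update: t_(k+1) = t_k − f(t_k)·(t_k − t_(k-1))/(f(t_k) − f(t_(k-1))).
f(t_0) = 41.434352, f(t_1) = -11.556497
t_2 = 1.870000 - (-11.556497)·(1.870000 - 3.780000)/(-11.556497 - (41.434352)) = 2.286542; f(t_2) = -4.937227
t_3 = 2.286542 - (-4.937227)·(2.286542 - 1.870000)/(-4.937227 - (-11.556497)) = 2.597235; f(t_3) = 1.525995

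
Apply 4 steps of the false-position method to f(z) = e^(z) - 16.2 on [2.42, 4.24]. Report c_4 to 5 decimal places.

False-position update: c = (a·f(b) − b·f(a))/(f(b) − f(a)); replace the endpoint whose sign matches f(c).
f(2.420000) = -4.954141, f(4.240000) = 53.207852
step 1: c = 2.575025, f(c) = -3.068361 < 0 → new bracket [2.575025, 4.240000]
step 2: c = 2.665804, f(c) = -1.820489 < 0 → new bracket [2.665804, 4.240000]
step 3: c = 2.717883, f(c) = -1.051779 < 0 → new bracket [2.717883, 4.240000]
step 4: c = 2.747388, f(c) = -0.598172 < 0 → new bracket [2.747388, 4.240000]

2.74739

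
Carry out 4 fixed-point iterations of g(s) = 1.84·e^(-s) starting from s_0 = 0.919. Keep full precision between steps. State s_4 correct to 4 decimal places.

s_1 = g(0.919000) = 0.734009
s_2 = g(0.734009) = 0.883165
s_3 = g(0.883165) = 0.760789
s_4 = g(0.760789) = 0.859828

0.8598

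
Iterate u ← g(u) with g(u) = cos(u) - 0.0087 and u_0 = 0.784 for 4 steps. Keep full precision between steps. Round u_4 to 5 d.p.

u_1 = g(0.784000) = 0.699395
u_2 = g(0.699395) = 0.756532
u_3 = g(0.756532) = 0.718521
u_4 = g(0.718521) = 0.744080

0.74408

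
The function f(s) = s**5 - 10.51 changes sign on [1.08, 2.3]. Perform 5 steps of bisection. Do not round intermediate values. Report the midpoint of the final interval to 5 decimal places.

1.59469

f(1.080000) = -9.040672, f(2.300000) = 53.853430 (opposite signs)
step 1: m = 1.690000, f(m) = 3.275849 > 0 → root in [1.080000, 1.690000]
step 2: m = 1.385000, f(m) = -5.413772 < 0 → root in [1.385000, 1.690000]
step 3: m = 1.537500, f(m) = -1.918369 < 0 → root in [1.537500, 1.690000]
step 4: m = 1.613750, f(m) = 0.434131 > 0 → root in [1.537500, 1.613750]
step 5: m = 1.575625, f(m) = -0.798992 < 0 → root in [1.575625, 1.613750]
Midpoint of [1.575625, 1.613750] = 1.594688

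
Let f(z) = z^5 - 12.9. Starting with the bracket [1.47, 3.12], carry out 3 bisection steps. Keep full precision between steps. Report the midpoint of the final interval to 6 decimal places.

1.573125

f(1.470000) = -6.035851, f(3.120000) = 282.746655 (opposite signs)
step 1: m = 2.295000, f(m) = 50.766863 > 0 → root in [1.470000, 2.295000]
step 2: m = 1.882500, f(m) = 10.741494 > 0 → root in [1.470000, 1.882500]
step 3: m = 1.676250, f(m) = 0.334086 > 0 → root in [1.470000, 1.676250]
Midpoint of [1.470000, 1.676250] = 1.573125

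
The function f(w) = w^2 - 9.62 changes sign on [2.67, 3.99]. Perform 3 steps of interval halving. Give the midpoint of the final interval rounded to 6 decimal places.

3.082500

f(2.670000) = -2.491100, f(3.990000) = 6.300100 (opposite signs)
step 1: m = 3.330000, f(m) = 1.468900 > 0 → root in [2.670000, 3.330000]
step 2: m = 3.000000, f(m) = -0.620000 < 0 → root in [3.000000, 3.330000]
step 3: m = 3.165000, f(m) = 0.397225 > 0 → root in [3.000000, 3.165000]
Midpoint of [3.000000, 3.165000] = 3.082500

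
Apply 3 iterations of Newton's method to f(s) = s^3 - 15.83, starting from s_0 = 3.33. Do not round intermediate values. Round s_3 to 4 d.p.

2.5109

f'(s) = 3s^2
s_0 = 3.330000: f = 21.096037, f' = 33.266700 → s_1 = 3.330000 - (21.096037)/(33.266700) = 2.695851
s_1 = 2.695851: f = 3.762406, f' = 21.802842 → s_2 = 2.695851 - (3.762406)/(21.802842) = 2.523286
s_2 = 2.523286: f = 0.235698, f' = 19.100921 → s_3 = 2.523286 - (0.235698)/(19.100921) = 2.510947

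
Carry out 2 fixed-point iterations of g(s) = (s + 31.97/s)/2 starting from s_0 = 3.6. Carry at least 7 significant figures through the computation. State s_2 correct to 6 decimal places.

s_1 = g(3.600000) = 6.240278
s_2 = g(6.240278) = 5.681724

5.681724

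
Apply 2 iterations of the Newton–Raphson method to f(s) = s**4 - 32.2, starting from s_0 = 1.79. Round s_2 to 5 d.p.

f'(s) = 4s**3
s_0 = 1.790000: f = -21.933743, f' = 22.941356 → s_1 = 1.790000 - (-21.933743)/(22.941356) = 2.746079
s_1 = 2.746079: f = 24.665905, f' = 82.832155 → s_2 = 2.746079 - (24.665905)/(82.832155) = 2.448297

2.44830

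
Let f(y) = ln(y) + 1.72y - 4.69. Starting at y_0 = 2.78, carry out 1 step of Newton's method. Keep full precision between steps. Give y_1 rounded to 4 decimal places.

2.2443

f'(y) = 1/y + 1.72
y_0 = 2.780000: f = 1.114051, f' = 2.079712 → y_1 = 2.780000 - (1.114051)/(2.079712) = 2.244324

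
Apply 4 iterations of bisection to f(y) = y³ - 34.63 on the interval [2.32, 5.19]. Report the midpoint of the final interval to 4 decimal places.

f(2.320000) = -22.142832, f(5.190000) = 105.168359 (opposite signs)
step 1: m = 3.755000, f(m) = 18.315594 > 0 → root in [2.320000, 3.755000]
step 2: m = 3.037500, f(m) = -6.604791 < 0 → root in [3.037500, 3.755000]
step 3: m = 3.396250, f(m) = 4.544093 > 0 → root in [3.037500, 3.396250]
step 4: m = 3.216875, f(m) = -1.340861 < 0 → root in [3.216875, 3.396250]
Midpoint of [3.216875, 3.396250] = 3.306563

3.3066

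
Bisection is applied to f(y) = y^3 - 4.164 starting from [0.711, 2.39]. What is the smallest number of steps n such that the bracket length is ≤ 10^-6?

21

Initial width b − a = 2.39 − 0.711 = 1.679000.
After n steps the width is (b−a)/2^n; need (b−a)/2^n ≤ 10^-6.
So n ≥ log₂(1.679000/10^-6) = log₂(1679000.0000) ≈ 20.6792.
Hence n = 21.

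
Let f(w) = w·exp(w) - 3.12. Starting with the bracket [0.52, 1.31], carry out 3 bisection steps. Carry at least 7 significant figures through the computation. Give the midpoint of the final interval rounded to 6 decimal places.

f(0.520000) = -2.245346, f(1.310000) = 1.735088 (opposite signs)
step 1: m = 0.915000, f(m) = -0.835451 < 0 → root in [0.915000, 1.310000]
step 2: m = 1.112500, f(m) = 0.264174 > 0 → root in [0.915000, 1.112500]
step 3: m = 1.013750, f(m) = -0.326190 < 0 → root in [1.013750, 1.112500]
Midpoint of [1.013750, 1.112500] = 1.063125

1.063125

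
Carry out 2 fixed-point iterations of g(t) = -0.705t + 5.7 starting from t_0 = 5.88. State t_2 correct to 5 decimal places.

4.60401

t_1 = g(5.880000) = 1.554600
t_2 = g(1.554600) = 4.604007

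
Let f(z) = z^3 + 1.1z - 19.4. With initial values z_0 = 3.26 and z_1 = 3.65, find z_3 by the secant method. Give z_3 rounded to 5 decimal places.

Secant update: z_(k+1) = z_k − f(z_k)·(z_k − z_(k-1))/(f(z_k) − f(z_(k-1))).
f(z_0) = 18.831976, f(z_1) = 33.242125
z_2 = 3.650000 - (33.242125)·(3.650000 - 3.260000)/(33.242125 - (18.831976)) = 2.750327; f(z_2) = 4.429643
z_3 = 2.750327 - (4.429643)·(2.750327 - 3.650000)/(4.429643 - (33.242125)) = 2.612010; f(z_3) = 1.293908

2.61201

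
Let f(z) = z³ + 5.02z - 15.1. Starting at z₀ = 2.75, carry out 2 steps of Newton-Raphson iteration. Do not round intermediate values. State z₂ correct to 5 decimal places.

1.83350

f'(z) = 3z² + 5.02
z_0 = 2.750000: f = 19.501875, f' = 27.707500 → z_1 = 2.750000 - (19.501875)/(27.707500) = 2.046152
z_1 = 2.046152: f = 3.738381, f' = 17.580211 → z_2 = 2.046152 - (3.738381)/(17.580211) = 1.833505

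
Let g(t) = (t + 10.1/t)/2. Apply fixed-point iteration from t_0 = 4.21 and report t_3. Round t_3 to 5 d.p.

3.17805

t_1 = g(4.210000) = 3.304525
t_2 = g(3.304525) = 3.180470
t_3 = g(3.180470) = 3.178051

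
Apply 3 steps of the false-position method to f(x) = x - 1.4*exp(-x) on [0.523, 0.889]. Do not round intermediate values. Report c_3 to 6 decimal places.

f(0.523000) = -0.306836, f(0.889000) = 0.313507
step 1: c = 0.704032, f(c) = 0.011610 > 0 → new bracket [0.523000, 0.704032]
step 2: c = 0.697432, f(c) = 0.000425 > 0 → new bracket [0.523000, 0.697432]
step 3: c = 0.697191, f(c) = 0.000016 > 0 → new bracket [0.523000, 0.697191]

0.697191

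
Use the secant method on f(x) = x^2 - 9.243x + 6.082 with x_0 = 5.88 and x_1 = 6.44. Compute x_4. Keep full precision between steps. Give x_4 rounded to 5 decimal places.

f(x_0) = -13.692440, f(x_1) = -11.969320
x_2 = 6.440000 - (-11.969320)·(6.440000 - 5.880000)/(-11.969320 - (-13.692440)) = 10.329932; f(x_2) = 17.309931
x_3 = 10.329932 - (17.309931)·(10.329932 - 6.440000)/(17.309931 - (-11.969320)) = 8.030199; f(x_3) = -3.657033
x_4 = 8.030199 - (-3.657033)·(8.030199 - 10.329932)/(-3.657033 - (17.309931)) = 8.431316; f(x_4) = -0.761566

8.43132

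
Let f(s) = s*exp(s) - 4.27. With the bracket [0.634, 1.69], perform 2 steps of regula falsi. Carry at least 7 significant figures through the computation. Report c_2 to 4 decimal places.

False-position update: c = (a·f(b) − b·f(a))/(f(b) − f(a)); replace the endpoint whose sign matches f(c).
f(0.634000) = -3.074824, f(1.690000) = 4.888922
step 1: c = 1.041724, f(c) = -1.317649 < 0 → new bracket [1.041724, 1.690000]
step 2: c = 1.179353, f(c) = -0.434429 < 0 → new bracket [1.179353, 1.690000]

1.1794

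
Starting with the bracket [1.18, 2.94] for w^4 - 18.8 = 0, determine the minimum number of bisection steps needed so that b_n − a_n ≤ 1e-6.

21

Initial width b − a = 2.94 − 1.18 = 1.760000.
After n steps the width is (b−a)/2^n; need (b−a)/2^n ≤ 1e-6.
So n ≥ log₂(1.760000/1e-6) = log₂(1760000.0000) ≈ 20.7471.
Hence n = 21.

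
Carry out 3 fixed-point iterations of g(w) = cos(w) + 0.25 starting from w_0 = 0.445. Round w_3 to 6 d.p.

1.042375

w_1 = g(0.445000) = 1.152611
w_2 = g(1.152611) = 0.656103
w_3 = g(0.656103) = 1.042375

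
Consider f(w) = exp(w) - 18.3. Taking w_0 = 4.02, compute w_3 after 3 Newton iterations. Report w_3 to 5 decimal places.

Newton update: w ← w − f(w)/f'(w).
f'(w) = exp(w)
w_0 = 4.020000: f = 37.401106, f' = 55.701106 → w_1 = 4.020000 - (37.401106)/(55.701106) = 3.348539
w_1 = 3.348539: f = 10.161129, f' = 28.461129 → w_2 = 3.348539 - (10.161129)/(28.461129) = 2.991521
w_2 = 2.991521: f = 1.615961, f' = 19.915961 → w_3 = 2.991521 - (1.615961)/(19.915961) = 2.910382

2.91038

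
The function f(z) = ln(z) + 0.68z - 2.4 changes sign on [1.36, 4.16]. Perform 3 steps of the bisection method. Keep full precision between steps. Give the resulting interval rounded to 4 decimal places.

f(1.360000) = -1.167715, f(4.160000) = 1.854315 (opposite signs)
step 1: m = 2.760000, f(m) = 0.492031 > 0 → root in [1.360000, 2.760000]
step 2: m = 2.060000, f(m) = -0.276494 < 0 → root in [2.060000, 2.760000]
step 3: m = 2.410000, f(m) = 0.118427 > 0 → root in [2.060000, 2.410000]

[2.0600, 2.4100]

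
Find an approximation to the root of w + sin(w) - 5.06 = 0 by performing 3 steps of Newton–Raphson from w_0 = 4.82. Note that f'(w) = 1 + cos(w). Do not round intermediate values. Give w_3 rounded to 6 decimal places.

5.650962

w_0 = 4.820000: f = -1.234216, f' = 1.107403 → w_1 = 4.820000 - (-1.234216)/(1.107403) = 5.934513
w_1 = 5.934513: f = 0.532863, f' = 1.939827 → w_2 = 5.934513 - (0.532863)/(1.939827) = 5.659817
w_2 = 5.659817: f = 0.016044, f' = 1.811917 → w_3 = 5.659817 - (0.016044)/(1.811917) = 5.650962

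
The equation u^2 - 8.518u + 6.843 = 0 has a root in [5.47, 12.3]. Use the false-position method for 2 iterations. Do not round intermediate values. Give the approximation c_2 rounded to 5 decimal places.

f(5.470000) = -9.829560, f(12.300000) = 53.361600
step 1: c = 6.532425, f(c) = -6.127618 < 0 → new bracket [6.532425, 12.300000]
step 2: c = 7.126508, f(c) = -3.073480 < 0 → new bracket [7.126508, 12.300000]

7.12651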